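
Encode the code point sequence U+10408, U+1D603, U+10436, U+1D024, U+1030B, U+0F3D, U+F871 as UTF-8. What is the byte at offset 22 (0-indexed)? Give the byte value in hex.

0xBD

U+10408 → 4-byte form F0 90 90 88 at offsets 0–3.
U+1D603 → 4-byte form F0 9D 98 83 at offsets 4–7.
U+10436 → 4-byte form F0 90 90 B6 at offsets 8–11.
U+1D024 → 4-byte form F0 9D 80 A4 at offsets 12–15.
U+1030B → 4-byte form F0 90 8C 8B at offsets 16–19.
U+0F3D → 3-byte form E0 BC BD at offsets 20–22.
Offset 22 falls in char 6's range; it's byte 3 of E0 BC BD = 0xBD.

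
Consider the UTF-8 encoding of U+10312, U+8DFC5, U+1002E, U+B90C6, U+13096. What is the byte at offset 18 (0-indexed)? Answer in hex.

0x82

U+10312 → 4-byte form F0 90 8C 92 at offsets 0–3.
U+8DFC5 → 4-byte form F2 8D BF 85 at offsets 4–7.
U+1002E → 4-byte form F0 90 80 AE at offsets 8–11.
U+B90C6 → 4-byte form F2 B9 83 86 at offsets 12–15.
U+13096 → 4-byte form F0 93 82 96 at offsets 16–19.
Offset 18 falls in char 5's range; it's byte 3 of F0 93 82 96 = 0x82.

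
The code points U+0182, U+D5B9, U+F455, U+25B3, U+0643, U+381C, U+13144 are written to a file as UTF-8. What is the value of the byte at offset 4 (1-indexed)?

1-indexed offset 4 is 0-indexed offset 3.
U+0182 → 2-byte form C6 82 at offsets 0–1.
U+D5B9 → 3-byte form ED 96 B9 at offsets 2–4.
Offset 3 falls in char 2's range; it's byte 2 of ED 96 B9 = 0x96.

0x96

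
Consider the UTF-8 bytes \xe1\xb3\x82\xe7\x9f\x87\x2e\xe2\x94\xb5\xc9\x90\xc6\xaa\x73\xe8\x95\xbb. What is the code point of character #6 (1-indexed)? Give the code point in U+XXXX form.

U+01AA

Offset 0: leading byte 0xE1 = 11100001 → 3-byte char #1 = E1 B3 82.
Offset 3: leading byte 0xE7 = 11100111 → 3-byte char #2 = E7 9F 87.
Offset 6: leading byte 0x2E = 00101110 → 1-byte char #3 = 2E.
Offset 7: leading byte 0xE2 = 11100010 → 3-byte char #4 = E2 94 B5.
Offset 10: leading byte 0xC9 = 11001001 → 2-byte char #5 = C9 90.
Offset 12: leading byte 0xC6 = 11000110 → 2-byte char #6 = C6 AA.
Leading byte 0xC6 = 11000110 matches 110xxxxx → 2-byte sequence.
Byte 1: 0xC6 = 11000110, payload 00110 (5 bits).
Byte 2: 0xAA = 10101010 (10xxxxxx ✓), payload 101010.
Concatenate: 00110101010 = 0x1AA (11 bits → U+01AA).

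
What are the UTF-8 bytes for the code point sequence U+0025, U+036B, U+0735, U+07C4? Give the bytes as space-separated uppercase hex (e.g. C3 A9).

25 CD AB DC B5 DF 84

U+0025: 1-byte form → 25.
U+036B: 2-byte form → CD AB.
U+0735: 2-byte form → DC B5.
U+07C4: 2-byte form → DF 84.
Concatenated (7 bytes): 25 CD AB DC B5 DF 84.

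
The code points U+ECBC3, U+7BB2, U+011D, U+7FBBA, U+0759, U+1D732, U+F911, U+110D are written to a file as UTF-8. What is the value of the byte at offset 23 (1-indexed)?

1-indexed offset 23 is 0-indexed offset 22.
U+ECBC3 → 4-byte form F3 AC AF 83 at offsets 0–3.
U+7BB2 → 3-byte form E7 AE B2 at offsets 4–6.
U+011D → 2-byte form C4 9D at offsets 7–8.
U+7FBBA → 4-byte form F1 BF AE BA at offsets 9–12.
U+0759 → 2-byte form DD 99 at offsets 13–14.
U+1D732 → 4-byte form F0 9D 9C B2 at offsets 15–18.
U+F911 → 3-byte form EF A4 91 at offsets 19–21.
U+110D → 3-byte form E1 84 8D at offsets 22–24.
Offset 22 falls in char 8's range; it's byte 1 of E1 84 8D = 0xE1.

0xE1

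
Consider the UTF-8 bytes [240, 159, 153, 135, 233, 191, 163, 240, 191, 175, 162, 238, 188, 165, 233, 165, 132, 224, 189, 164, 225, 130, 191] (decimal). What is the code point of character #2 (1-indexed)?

Offset 0: leading byte 0xF0 = 11110000 → 4-byte char #1 = F0 9F 99 87.
Offset 4: leading byte 0xE9 = 11101001 → 3-byte char #2 = E9 BF A3.
Leading byte 0xE9 = 11101001 matches 1110xxxx → 3-byte sequence.
Byte 1: 0xE9 = 11101001, payload 1001 (4 bits).
Byte 2: 0xBF = 10111111 (10xxxxxx ✓), payload 111111.
Byte 3: 0xA3 = 10100011 (10xxxxxx ✓), payload 100011.
Concatenate: 1001111111100011 = 0x9FE3 (16 bits → U+9FE3).

U+9FE3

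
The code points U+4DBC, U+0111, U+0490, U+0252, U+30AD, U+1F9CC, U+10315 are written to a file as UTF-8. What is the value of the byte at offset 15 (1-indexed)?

0xA7

1-indexed offset 15 is 0-indexed offset 14.
U+4DBC → 3-byte form E4 B6 BC at offsets 0–2.
U+0111 → 2-byte form C4 91 at offsets 3–4.
U+0490 → 2-byte form D2 90 at offsets 5–6.
U+0252 → 2-byte form C9 92 at offsets 7–8.
U+30AD → 3-byte form E3 82 AD at offsets 9–11.
U+1F9CC → 4-byte form F0 9F A7 8C at offsets 12–15.
Offset 14 falls in char 6's range; it's byte 3 of F0 9F A7 8C = 0xA7.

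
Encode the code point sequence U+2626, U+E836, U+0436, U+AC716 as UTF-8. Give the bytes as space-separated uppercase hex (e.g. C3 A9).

U+2626: 3-byte form → E2 98 A6.
U+E836: 3-byte form → EE A0 B6.
U+0436: 2-byte form → D0 B6.
U+AC716: 4-byte form → F2 AC 9C 96.
Concatenated (12 bytes): E2 98 A6 EE A0 B6 D0 B6 F2 AC 9C 96.

E2 98 A6 EE A0 B6 D0 B6 F2 AC 9C 96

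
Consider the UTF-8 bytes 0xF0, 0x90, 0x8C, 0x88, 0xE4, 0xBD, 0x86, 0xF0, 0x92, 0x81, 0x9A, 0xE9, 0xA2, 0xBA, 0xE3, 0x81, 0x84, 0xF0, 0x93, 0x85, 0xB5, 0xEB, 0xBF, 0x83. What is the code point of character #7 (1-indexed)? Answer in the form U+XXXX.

U+BFC3

Offset 0: leading byte 0xF0 = 11110000 → 4-byte char #1 = F0 90 8C 88.
Offset 4: leading byte 0xE4 = 11100100 → 3-byte char #2 = E4 BD 86.
Offset 7: leading byte 0xF0 = 11110000 → 4-byte char #3 = F0 92 81 9A.
Offset 11: leading byte 0xE9 = 11101001 → 3-byte char #4 = E9 A2 BA.
Offset 14: leading byte 0xE3 = 11100011 → 3-byte char #5 = E3 81 84.
Offset 17: leading byte 0xF0 = 11110000 → 4-byte char #6 = F0 93 85 B5.
Offset 21: leading byte 0xEB = 11101011 → 3-byte char #7 = EB BF 83.
Leading byte 0xEB = 11101011 matches 1110xxxx → 3-byte sequence.
Byte 1: 0xEB = 11101011, payload 1011 (4 bits).
Byte 2: 0xBF = 10111111 (10xxxxxx ✓), payload 111111.
Byte 3: 0x83 = 10000011 (10xxxxxx ✓), payload 000011.
Concatenate: 1011111111000011 = 0xBFC3 (16 bits → U+BFC3).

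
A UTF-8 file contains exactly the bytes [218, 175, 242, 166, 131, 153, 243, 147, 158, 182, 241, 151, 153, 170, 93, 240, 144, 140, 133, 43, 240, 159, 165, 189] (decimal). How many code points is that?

8

Byte at offset 0: 0xDA = 11011010 → 2-byte char (#1). Advance 2.
Byte at offset 2: 0xF2 = 11110010 → 4-byte char (#2). Advance 4.
Byte at offset 6: 0xF3 = 11110011 → 4-byte char (#3). Advance 4.
Byte at offset 10: 0xF1 = 11110001 → 4-byte char (#4). Advance 4.
Byte at offset 14: 0x5D = 01011101 → 1-byte char (#5). Advance 1.
Byte at offset 15: 0xF0 = 11110000 → 4-byte char (#6). Advance 4.
Byte at offset 19: 0x2B = 00101011 → 1-byte char (#7). Advance 1.
Byte at offset 20: 0xF0 = 11110000 → 4-byte char (#8). Advance 4.
Reached end at offset 24 after 8 code points.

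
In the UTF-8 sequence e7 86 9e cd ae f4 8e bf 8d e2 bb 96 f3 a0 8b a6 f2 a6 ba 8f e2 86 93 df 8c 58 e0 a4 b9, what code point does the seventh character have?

U+2193

Offset 0: leading byte 0xE7 = 11100111 → 3-byte char #1 = E7 86 9E.
Offset 3: leading byte 0xCD = 11001101 → 2-byte char #2 = CD AE.
Offset 5: leading byte 0xF4 = 11110100 → 4-byte char #3 = F4 8E BF 8D.
Offset 9: leading byte 0xE2 = 11100010 → 3-byte char #4 = E2 BB 96.
Offset 12: leading byte 0xF3 = 11110011 → 4-byte char #5 = F3 A0 8B A6.
Offset 16: leading byte 0xF2 = 11110010 → 4-byte char #6 = F2 A6 BA 8F.
Offset 20: leading byte 0xE2 = 11100010 → 3-byte char #7 = E2 86 93.
Leading byte 0xE2 = 11100010 matches 1110xxxx → 3-byte sequence.
Byte 1: 0xE2 = 11100010, payload 0010 (4 bits).
Byte 2: 0x86 = 10000110 (10xxxxxx ✓), payload 000110.
Byte 3: 0x93 = 10010011 (10xxxxxx ✓), payload 010011.
Concatenate: 0010000110010011 = 0x2193 (16 bits → U+2193).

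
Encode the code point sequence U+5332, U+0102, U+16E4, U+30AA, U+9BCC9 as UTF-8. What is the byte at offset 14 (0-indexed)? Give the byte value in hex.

U+5332 → 3-byte form E5 8C B2 at offsets 0–2.
U+0102 → 2-byte form C4 82 at offsets 3–4.
U+16E4 → 3-byte form E1 9B A4 at offsets 5–7.
U+30AA → 3-byte form E3 82 AA at offsets 8–10.
U+9BCC9 → 4-byte form F2 9B B3 89 at offsets 11–14.
Offset 14 falls in char 5's range; it's byte 4 of F2 9B B3 89 = 0x89.

0x89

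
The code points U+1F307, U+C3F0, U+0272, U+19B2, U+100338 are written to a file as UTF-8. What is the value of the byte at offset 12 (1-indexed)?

0xB2

1-indexed offset 12 is 0-indexed offset 11.
U+1F307 → 4-byte form F0 9F 8C 87 at offsets 0–3.
U+C3F0 → 3-byte form EC 8F B0 at offsets 4–6.
U+0272 → 2-byte form C9 B2 at offsets 7–8.
U+19B2 → 3-byte form E1 A6 B2 at offsets 9–11.
Offset 11 falls in char 4's range; it's byte 3 of E1 A6 B2 = 0xB2.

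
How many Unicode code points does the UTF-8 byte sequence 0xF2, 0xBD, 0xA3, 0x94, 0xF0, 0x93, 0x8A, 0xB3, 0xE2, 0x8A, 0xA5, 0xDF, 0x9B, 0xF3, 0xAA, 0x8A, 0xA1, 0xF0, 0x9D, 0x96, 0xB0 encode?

6

Byte at offset 0: 0xF2 = 11110010 → 4-byte char (#1). Advance 4.
Byte at offset 4: 0xF0 = 11110000 → 4-byte char (#2). Advance 4.
Byte at offset 8: 0xE2 = 11100010 → 3-byte char (#3). Advance 3.
Byte at offset 11: 0xDF = 11011111 → 2-byte char (#4). Advance 2.
Byte at offset 13: 0xF3 = 11110011 → 4-byte char (#5). Advance 4.
Byte at offset 17: 0xF0 = 11110000 → 4-byte char (#6). Advance 4.
Reached end at offset 21 after 6 code points.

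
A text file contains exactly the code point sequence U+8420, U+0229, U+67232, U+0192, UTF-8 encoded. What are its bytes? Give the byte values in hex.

U+8420: 3-byte form → E8 90 A0.
U+0229: 2-byte form → C8 A9.
U+67232: 4-byte form → F1 A7 88 B2.
U+0192: 2-byte form → C6 92.
Concatenated (11 bytes): E8 90 A0 C8 A9 F1 A7 88 B2 C6 92.

E8 90 A0 C8 A9 F1 A7 88 B2 C6 92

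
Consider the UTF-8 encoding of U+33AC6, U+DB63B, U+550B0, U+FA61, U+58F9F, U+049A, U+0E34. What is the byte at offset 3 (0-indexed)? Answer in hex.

U+33AC6 → 4-byte form F0 B3 AB 86 at offsets 0–3.
Offset 3 falls in char 1's range; it's byte 4 of F0 B3 AB 86 = 0x86.

0x86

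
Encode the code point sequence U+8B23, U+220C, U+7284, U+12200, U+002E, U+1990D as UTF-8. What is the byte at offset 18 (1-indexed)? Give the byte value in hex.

0x8D

1-indexed offset 18 is 0-indexed offset 17.
U+8B23 → 3-byte form E8 AC A3 at offsets 0–2.
U+220C → 3-byte form E2 88 8C at offsets 3–5.
U+7284 → 3-byte form E7 8A 84 at offsets 6–8.
U+12200 → 4-byte form F0 92 88 80 at offsets 9–12.
U+002E → 1-byte form 2E at offsets 13–13.
U+1990D → 4-byte form F0 99 A4 8D at offsets 14–17.
Offset 17 falls in char 6's range; it's byte 4 of F0 99 A4 8D = 0x8D.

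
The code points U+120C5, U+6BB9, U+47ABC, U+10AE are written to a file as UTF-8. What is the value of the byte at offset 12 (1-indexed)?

1-indexed offset 12 is 0-indexed offset 11.
U+120C5 → 4-byte form F0 92 83 85 at offsets 0–3.
U+6BB9 → 3-byte form E6 AE B9 at offsets 4–6.
U+47ABC → 4-byte form F1 87 AA BC at offsets 7–10.
U+10AE → 3-byte form E1 82 AE at offsets 11–13.
Offset 11 falls in char 4's range; it's byte 1 of E1 82 AE = 0xE1.

0xE1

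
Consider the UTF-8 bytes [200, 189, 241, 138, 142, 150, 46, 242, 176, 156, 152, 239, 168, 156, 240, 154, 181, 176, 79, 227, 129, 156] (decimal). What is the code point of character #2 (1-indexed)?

Offset 0: leading byte 0xC8 = 11001000 → 2-byte char #1 = C8 BD.
Offset 2: leading byte 0xF1 = 11110001 → 4-byte char #2 = F1 8A 8E 96.
Leading byte 0xF1 = 11110001 matches 11110xxx → 4-byte sequence.
Byte 1: 0xF1 = 11110001, payload 001 (3 bits).
Byte 2: 0x8A = 10001010 (10xxxxxx ✓), payload 001010.
Byte 3: 0x8E = 10001110 (10xxxxxx ✓), payload 001110.
Byte 4: 0x96 = 10010110 (10xxxxxx ✓), payload 010110.
Concatenate: 001001010001110010110 = 0x4A396 (21 bits → U+4A396).

U+4A396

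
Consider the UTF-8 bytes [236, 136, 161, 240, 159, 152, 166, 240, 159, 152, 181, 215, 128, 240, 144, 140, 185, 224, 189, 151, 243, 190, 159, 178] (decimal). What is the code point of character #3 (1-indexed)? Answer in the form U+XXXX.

U+1F635

Offset 0: leading byte 0xEC = 11101100 → 3-byte char #1 = EC 88 A1.
Offset 3: leading byte 0xF0 = 11110000 → 4-byte char #2 = F0 9F 98 A6.
Offset 7: leading byte 0xF0 = 11110000 → 4-byte char #3 = F0 9F 98 B5.
Leading byte 0xF0 = 11110000 matches 11110xxx → 4-byte sequence.
Byte 1: 0xF0 = 11110000, payload 000 (3 bits).
Byte 2: 0x9F = 10011111 (10xxxxxx ✓), payload 011111.
Byte 3: 0x98 = 10011000 (10xxxxxx ✓), payload 011000.
Byte 4: 0xB5 = 10110101 (10xxxxxx ✓), payload 110101.
Concatenate: 000011111011000110101 = 0x1F635 (21 bits → U+1F635).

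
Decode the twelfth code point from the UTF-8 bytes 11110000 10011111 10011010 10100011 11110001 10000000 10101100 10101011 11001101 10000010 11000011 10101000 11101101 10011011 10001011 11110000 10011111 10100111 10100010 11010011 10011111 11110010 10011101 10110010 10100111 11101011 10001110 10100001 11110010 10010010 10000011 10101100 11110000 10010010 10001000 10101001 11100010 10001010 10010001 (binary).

U+2291

Offset 0: leading byte 0xF0 = 11110000 → 4-byte char #1 = F0 9F 9A A3.
Offset 4: leading byte 0xF1 = 11110001 → 4-byte char #2 = F1 80 AC AB.
Offset 8: leading byte 0xCD = 11001101 → 2-byte char #3 = CD 82.
Offset 10: leading byte 0xC3 = 11000011 → 2-byte char #4 = C3 A8.
Offset 12: leading byte 0xED = 11101101 → 3-byte char #5 = ED 9B 8B.
Offset 15: leading byte 0xF0 = 11110000 → 4-byte char #6 = F0 9F A7 A2.
Offset 19: leading byte 0xD3 = 11010011 → 2-byte char #7 = D3 9F.
Offset 21: leading byte 0xF2 = 11110010 → 4-byte char #8 = F2 9D B2 A7.
Offset 25: leading byte 0xEB = 11101011 → 3-byte char #9 = EB 8E A1.
Offset 28: leading byte 0xF2 = 11110010 → 4-byte char #10 = F2 92 83 AC.
Offset 32: leading byte 0xF0 = 11110000 → 4-byte char #11 = F0 92 88 A9.
Offset 36: leading byte 0xE2 = 11100010 → 3-byte char #12 = E2 8A 91.
Leading byte 0xE2 = 11100010 matches 1110xxxx → 3-byte sequence.
Byte 1: 0xE2 = 11100010, payload 0010 (4 bits).
Byte 2: 0x8A = 10001010 (10xxxxxx ✓), payload 001010.
Byte 3: 0x91 = 10010001 (10xxxxxx ✓), payload 010001.
Concatenate: 0010001010010001 = 0x2291 (16 bits → U+2291).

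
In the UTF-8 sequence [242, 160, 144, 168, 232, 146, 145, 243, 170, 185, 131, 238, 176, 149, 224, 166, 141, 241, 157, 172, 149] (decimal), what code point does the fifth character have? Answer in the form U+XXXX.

Offset 0: leading byte 0xF2 = 11110010 → 4-byte char #1 = F2 A0 90 A8.
Offset 4: leading byte 0xE8 = 11101000 → 3-byte char #2 = E8 92 91.
Offset 7: leading byte 0xF3 = 11110011 → 4-byte char #3 = F3 AA B9 83.
Offset 11: leading byte 0xEE = 11101110 → 3-byte char #4 = EE B0 95.
Offset 14: leading byte 0xE0 = 11100000 → 3-byte char #5 = E0 A6 8D.
Leading byte 0xE0 = 11100000 matches 1110xxxx → 3-byte sequence.
Byte 1: 0xE0 = 11100000, payload 0000 (4 bits).
Byte 2: 0xA6 = 10100110 (10xxxxxx ✓), payload 100110.
Byte 3: 0x8D = 10001101 (10xxxxxx ✓), payload 001101.
Concatenate: 0000100110001101 = 0x98D (16 bits → U+098D).

U+098D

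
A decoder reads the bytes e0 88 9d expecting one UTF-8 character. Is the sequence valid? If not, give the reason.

invalid (overlong encoding)

Leading byte 0xE0 = 11100000 → 3-byte form.
Continuation bytes all match 10xxxxxx. Payload decodes to 0x21D.
But 0x21D < 0x800, the minimum for a 3-byte sequence — this is an overlong encoding.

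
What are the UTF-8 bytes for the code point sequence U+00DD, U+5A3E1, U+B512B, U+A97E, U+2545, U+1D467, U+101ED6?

U+00DD: 2-byte form → C3 9D.
U+5A3E1: 4-byte form → F1 9A 8F A1.
U+B512B: 4-byte form → F2 B5 84 AB.
U+A97E: 3-byte form → EA A5 BE.
U+2545: 3-byte form → E2 95 85.
U+1D467: 4-byte form → F0 9D 91 A7.
U+101ED6: 4-byte form → F4 81 BB 96.
Concatenated (24 bytes): C3 9D F1 9A 8F A1 F2 B5 84 AB EA A5 BE E2 95 85 F0 9D 91 A7 F4 81 BB 96.

C3 9D F1 9A 8F A1 F2 B5 84 AB EA A5 BE E2 95 85 F0 9D 91 A7 F4 81 BB 96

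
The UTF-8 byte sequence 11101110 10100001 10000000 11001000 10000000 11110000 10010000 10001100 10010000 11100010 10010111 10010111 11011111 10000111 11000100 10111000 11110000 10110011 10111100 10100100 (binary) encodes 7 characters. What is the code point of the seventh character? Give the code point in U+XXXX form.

Offset 0: leading byte 0xEE = 11101110 → 3-byte char #1 = EE A1 80.
Offset 3: leading byte 0xC8 = 11001000 → 2-byte char #2 = C8 80.
Offset 5: leading byte 0xF0 = 11110000 → 4-byte char #3 = F0 90 8C 90.
Offset 9: leading byte 0xE2 = 11100010 → 3-byte char #4 = E2 97 97.
Offset 12: leading byte 0xDF = 11011111 → 2-byte char #5 = DF 87.
Offset 14: leading byte 0xC4 = 11000100 → 2-byte char #6 = C4 B8.
Offset 16: leading byte 0xF0 = 11110000 → 4-byte char #7 = F0 B3 BC A4.
Leading byte 0xF0 = 11110000 matches 11110xxx → 4-byte sequence.
Byte 1: 0xF0 = 11110000, payload 000 (3 bits).
Byte 2: 0xB3 = 10110011 (10xxxxxx ✓), payload 110011.
Byte 3: 0xBC = 10111100 (10xxxxxx ✓), payload 111100.
Byte 4: 0xA4 = 10100100 (10xxxxxx ✓), payload 100100.
Concatenate: 000110011111100100100 = 0x33F24 (21 bits → U+33F24).

U+33F24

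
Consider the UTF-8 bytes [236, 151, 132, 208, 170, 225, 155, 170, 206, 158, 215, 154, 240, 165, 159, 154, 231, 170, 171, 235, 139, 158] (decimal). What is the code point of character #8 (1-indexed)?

U+B2DE

Offset 0: leading byte 0xEC = 11101100 → 3-byte char #1 = EC 97 84.
Offset 3: leading byte 0xD0 = 11010000 → 2-byte char #2 = D0 AA.
Offset 5: leading byte 0xE1 = 11100001 → 3-byte char #3 = E1 9B AA.
Offset 8: leading byte 0xCE = 11001110 → 2-byte char #4 = CE 9E.
Offset 10: leading byte 0xD7 = 11010111 → 2-byte char #5 = D7 9A.
Offset 12: leading byte 0xF0 = 11110000 → 4-byte char #6 = F0 A5 9F 9A.
Offset 16: leading byte 0xE7 = 11100111 → 3-byte char #7 = E7 AA AB.
Offset 19: leading byte 0xEB = 11101011 → 3-byte char #8 = EB 8B 9E.
Leading byte 0xEB = 11101011 matches 1110xxxx → 3-byte sequence.
Byte 1: 0xEB = 11101011, payload 1011 (4 bits).
Byte 2: 0x8B = 10001011 (10xxxxxx ✓), payload 001011.
Byte 3: 0x9E = 10011110 (10xxxxxx ✓), payload 011110.
Concatenate: 1011001011011110 = 0xB2DE (16 bits → U+B2DE).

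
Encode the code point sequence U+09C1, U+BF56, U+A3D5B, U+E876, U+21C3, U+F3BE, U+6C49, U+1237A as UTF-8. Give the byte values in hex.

E0 A7 81 EB BD 96 F2 A3 B5 9B EE A1 B6 E2 87 83 EF 8E BE E6 B1 89 F0 92 8D BA

U+09C1: 3-byte form → E0 A7 81.
U+BF56: 3-byte form → EB BD 96.
U+A3D5B: 4-byte form → F2 A3 B5 9B.
U+E876: 3-byte form → EE A1 B6.
U+21C3: 3-byte form → E2 87 83.
U+F3BE: 3-byte form → EF 8E BE.
U+6C49: 3-byte form → E6 B1 89.
U+1237A: 4-byte form → F0 92 8D BA.
Concatenated (26 bytes): E0 A7 81 EB BD 96 F2 A3 B5 9B EE A1 B6 E2 87 83 EF 8E BE E6 B1 89 F0 92 8D BA.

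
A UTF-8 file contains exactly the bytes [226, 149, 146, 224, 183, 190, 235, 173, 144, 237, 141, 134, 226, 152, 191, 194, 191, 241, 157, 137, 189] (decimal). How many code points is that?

Byte at offset 0: 0xE2 = 11100010 → 3-byte char (#1). Advance 3.
Byte at offset 3: 0xE0 = 11100000 → 3-byte char (#2). Advance 3.
Byte at offset 6: 0xEB = 11101011 → 3-byte char (#3). Advance 3.
Byte at offset 9: 0xED = 11101101 → 3-byte char (#4). Advance 3.
Byte at offset 12: 0xE2 = 11100010 → 3-byte char (#5). Advance 3.
Byte at offset 15: 0xC2 = 11000010 → 2-byte char (#6). Advance 2.
Byte at offset 17: 0xF1 = 11110001 → 4-byte char (#7). Advance 4.
Reached end at offset 21 after 7 code points.

7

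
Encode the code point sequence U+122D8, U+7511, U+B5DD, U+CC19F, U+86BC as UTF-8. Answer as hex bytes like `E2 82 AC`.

U+122D8: 4-byte form → F0 92 8B 98.
U+7511: 3-byte form → E7 94 91.
U+B5DD: 3-byte form → EB 97 9D.
U+CC19F: 4-byte form → F3 8C 86 9F.
U+86BC: 3-byte form → E8 9A BC.
Concatenated (17 bytes): F0 92 8B 98 E7 94 91 EB 97 9D F3 8C 86 9F E8 9A BC.

F0 92 8B 98 E7 94 91 EB 97 9D F3 8C 86 9F E8 9A BC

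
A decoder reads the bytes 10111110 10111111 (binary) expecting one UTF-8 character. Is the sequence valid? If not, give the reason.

Byte 0xBE = 10111110 has the form 10xxxxxx — a continuation byte — but there is no preceding leading byte.

invalid (continuation byte with no leading byte)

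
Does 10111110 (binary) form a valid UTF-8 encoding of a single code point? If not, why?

invalid (continuation byte with no leading byte)

Byte 0xBE = 10111110 has the form 10xxxxxx — a continuation byte — but there is no preceding leading byte.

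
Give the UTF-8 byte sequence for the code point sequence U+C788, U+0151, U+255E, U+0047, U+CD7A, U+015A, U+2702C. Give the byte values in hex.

U+C788: 3-byte form → EC 9E 88.
U+0151: 2-byte form → C5 91.
U+255E: 3-byte form → E2 95 9E.
U+0047: 1-byte form → 47.
U+CD7A: 3-byte form → EC B5 BA.
U+015A: 2-byte form → C5 9A.
U+2702C: 4-byte form → F0 A7 80 AC.
Concatenated (18 bytes): EC 9E 88 C5 91 E2 95 9E 47 EC B5 BA C5 9A F0 A7 80 AC.

EC 9E 88 C5 91 E2 95 9E 47 EC B5 BA C5 9A F0 A7 80 AC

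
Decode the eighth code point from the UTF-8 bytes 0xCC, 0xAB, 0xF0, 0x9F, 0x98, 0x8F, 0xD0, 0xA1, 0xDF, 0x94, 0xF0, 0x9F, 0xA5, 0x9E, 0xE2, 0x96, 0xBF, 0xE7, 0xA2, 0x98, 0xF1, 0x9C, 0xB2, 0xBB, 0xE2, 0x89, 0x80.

U+5CCBB

Offset 0: leading byte 0xCC = 11001100 → 2-byte char #1 = CC AB.
Offset 2: leading byte 0xF0 = 11110000 → 4-byte char #2 = F0 9F 98 8F.
Offset 6: leading byte 0xD0 = 11010000 → 2-byte char #3 = D0 A1.
Offset 8: leading byte 0xDF = 11011111 → 2-byte char #4 = DF 94.
Offset 10: leading byte 0xF0 = 11110000 → 4-byte char #5 = F0 9F A5 9E.
Offset 14: leading byte 0xE2 = 11100010 → 3-byte char #6 = E2 96 BF.
Offset 17: leading byte 0xE7 = 11100111 → 3-byte char #7 = E7 A2 98.
Offset 20: leading byte 0xF1 = 11110001 → 4-byte char #8 = F1 9C B2 BB.
Leading byte 0xF1 = 11110001 matches 11110xxx → 4-byte sequence.
Byte 1: 0xF1 = 11110001, payload 001 (3 bits).
Byte 2: 0x9C = 10011100 (10xxxxxx ✓), payload 011100.
Byte 3: 0xB2 = 10110010 (10xxxxxx ✓), payload 110010.
Byte 4: 0xBB = 10111011 (10xxxxxx ✓), payload 111011.
Concatenate: 001011100110010111011 = 0x5CCBB (21 bits → U+5CCBB).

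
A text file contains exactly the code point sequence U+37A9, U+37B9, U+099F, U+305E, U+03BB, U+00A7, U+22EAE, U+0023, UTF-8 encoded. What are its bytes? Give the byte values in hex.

U+37A9: 3-byte form → E3 9E A9.
U+37B9: 3-byte form → E3 9E B9.
U+099F: 3-byte form → E0 A6 9F.
U+305E: 3-byte form → E3 81 9E.
U+03BB: 2-byte form → CE BB.
U+00A7: 2-byte form → C2 A7.
U+22EAE: 4-byte form → F0 A2 BA AE.
U+0023: 1-byte form → 23.
Concatenated (21 bytes): E3 9E A9 E3 9E B9 E0 A6 9F E3 81 9E CE BB C2 A7 F0 A2 BA AE 23.

E3 9E A9 E3 9E B9 E0 A6 9F E3 81 9E CE BB C2 A7 F0 A2 BA AE 23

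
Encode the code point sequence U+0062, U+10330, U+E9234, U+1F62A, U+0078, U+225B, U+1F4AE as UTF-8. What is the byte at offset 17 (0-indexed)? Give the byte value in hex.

U+0062 → 1-byte form 62 at offsets 0–0.
U+10330 → 4-byte form F0 90 8C B0 at offsets 1–4.
U+E9234 → 4-byte form F3 A9 88 B4 at offsets 5–8.
U+1F62A → 4-byte form F0 9F 98 AA at offsets 9–12.
U+0078 → 1-byte form 78 at offsets 13–13.
U+225B → 3-byte form E2 89 9B at offsets 14–16.
U+1F4AE → 4-byte form F0 9F 92 AE at offsets 17–20.
Offset 17 falls in char 7's range; it's byte 1 of F0 9F 92 AE = 0xF0.

0xF0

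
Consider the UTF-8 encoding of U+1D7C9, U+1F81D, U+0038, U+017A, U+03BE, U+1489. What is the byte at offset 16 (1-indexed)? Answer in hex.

0x89

1-indexed offset 16 is 0-indexed offset 15.
U+1D7C9 → 4-byte form F0 9D 9F 89 at offsets 0–3.
U+1F81D → 4-byte form F0 9F A0 9D at offsets 4–7.
U+0038 → 1-byte form 38 at offsets 8–8.
U+017A → 2-byte form C5 BA at offsets 9–10.
U+03BE → 2-byte form CE BE at offsets 11–12.
U+1489 → 3-byte form E1 92 89 at offsets 13–15.
Offset 15 falls in char 6's range; it's byte 3 of E1 92 89 = 0x89.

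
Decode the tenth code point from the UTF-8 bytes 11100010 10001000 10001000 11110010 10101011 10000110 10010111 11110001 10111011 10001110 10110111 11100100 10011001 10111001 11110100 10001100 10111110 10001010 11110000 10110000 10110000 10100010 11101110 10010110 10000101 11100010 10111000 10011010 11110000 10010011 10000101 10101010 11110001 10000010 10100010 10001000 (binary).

Offset 0: leading byte 0xE2 = 11100010 → 3-byte char #1 = E2 88 88.
Offset 3: leading byte 0xF2 = 11110010 → 4-byte char #2 = F2 AB 86 97.
Offset 7: leading byte 0xF1 = 11110001 → 4-byte char #3 = F1 BB 8E B7.
Offset 11: leading byte 0xE4 = 11100100 → 3-byte char #4 = E4 99 B9.
Offset 14: leading byte 0xF4 = 11110100 → 4-byte char #5 = F4 8C BE 8A.
Offset 18: leading byte 0xF0 = 11110000 → 4-byte char #6 = F0 B0 B0 A2.
Offset 22: leading byte 0xEE = 11101110 → 3-byte char #7 = EE 96 85.
Offset 25: leading byte 0xE2 = 11100010 → 3-byte char #8 = E2 B8 9A.
Offset 28: leading byte 0xF0 = 11110000 → 4-byte char #9 = F0 93 85 AA.
Offset 32: leading byte 0xF1 = 11110001 → 4-byte char #10 = F1 82 A2 88.
Leading byte 0xF1 = 11110001 matches 11110xxx → 4-byte sequence.
Byte 1: 0xF1 = 11110001, payload 001 (3 bits).
Byte 2: 0x82 = 10000010 (10xxxxxx ✓), payload 000010.
Byte 3: 0xA2 = 10100010 (10xxxxxx ✓), payload 100010.
Byte 4: 0x88 = 10001000 (10xxxxxx ✓), payload 001000.
Concatenate: 001000010100010001000 = 0x42888 (21 bits → U+42888).

U+42888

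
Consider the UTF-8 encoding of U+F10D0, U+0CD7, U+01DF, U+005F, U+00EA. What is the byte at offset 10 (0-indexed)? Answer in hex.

U+F10D0 → 4-byte form F3 B1 83 90 at offsets 0–3.
U+0CD7 → 3-byte form E0 B3 97 at offsets 4–6.
U+01DF → 2-byte form C7 9F at offsets 7–8.
U+005F → 1-byte form 5F at offsets 9–9.
U+00EA → 2-byte form C3 AA at offsets 10–11.
Offset 10 falls in char 5's range; it's byte 1 of C3 AA = 0xC3.

0xC3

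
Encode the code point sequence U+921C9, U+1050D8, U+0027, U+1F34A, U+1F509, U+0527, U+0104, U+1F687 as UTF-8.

U+921C9: 4-byte form → F2 92 87 89.
U+1050D8: 4-byte form → F4 85 83 98.
U+0027: 1-byte form → 27.
U+1F34A: 4-byte form → F0 9F 8D 8A.
U+1F509: 4-byte form → F0 9F 94 89.
U+0527: 2-byte form → D4 A7.
U+0104: 2-byte form → C4 84.
U+1F687: 4-byte form → F0 9F 9A 87.
Concatenated (25 bytes): F2 92 87 89 F4 85 83 98 27 F0 9F 8D 8A F0 9F 94 89 D4 A7 C4 84 F0 9F 9A 87.

F2 92 87 89 F4 85 83 98 27 F0 9F 8D 8A F0 9F 94 89 D4 A7 C4 84 F0 9F 9A 87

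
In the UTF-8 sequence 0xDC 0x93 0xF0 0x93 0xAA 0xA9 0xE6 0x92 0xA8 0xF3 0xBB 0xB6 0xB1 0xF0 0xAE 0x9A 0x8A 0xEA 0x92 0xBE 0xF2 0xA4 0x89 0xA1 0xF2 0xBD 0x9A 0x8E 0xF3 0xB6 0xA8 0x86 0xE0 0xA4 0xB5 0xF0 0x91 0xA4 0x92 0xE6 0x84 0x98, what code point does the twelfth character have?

U+6118

Offset 0: leading byte 0xDC = 11011100 → 2-byte char #1 = DC 93.
Offset 2: leading byte 0xF0 = 11110000 → 4-byte char #2 = F0 93 AA A9.
Offset 6: leading byte 0xE6 = 11100110 → 3-byte char #3 = E6 92 A8.
Offset 9: leading byte 0xF3 = 11110011 → 4-byte char #4 = F3 BB B6 B1.
Offset 13: leading byte 0xF0 = 11110000 → 4-byte char #5 = F0 AE 9A 8A.
Offset 17: leading byte 0xEA = 11101010 → 3-byte char #6 = EA 92 BE.
Offset 20: leading byte 0xF2 = 11110010 → 4-byte char #7 = F2 A4 89 A1.
Offset 24: leading byte 0xF2 = 11110010 → 4-byte char #8 = F2 BD 9A 8E.
Offset 28: leading byte 0xF3 = 11110011 → 4-byte char #9 = F3 B6 A8 86.
Offset 32: leading byte 0xE0 = 11100000 → 3-byte char #10 = E0 A4 B5.
Offset 35: leading byte 0xF0 = 11110000 → 4-byte char #11 = F0 91 A4 92.
Offset 39: leading byte 0xE6 = 11100110 → 3-byte char #12 = E6 84 98.
Leading byte 0xE6 = 11100110 matches 1110xxxx → 3-byte sequence.
Byte 1: 0xE6 = 11100110, payload 0110 (4 bits).
Byte 2: 0x84 = 10000100 (10xxxxxx ✓), payload 000100.
Byte 3: 0x98 = 10011000 (10xxxxxx ✓), payload 011000.
Concatenate: 0110000100011000 = 0x6118 (16 bits → U+6118).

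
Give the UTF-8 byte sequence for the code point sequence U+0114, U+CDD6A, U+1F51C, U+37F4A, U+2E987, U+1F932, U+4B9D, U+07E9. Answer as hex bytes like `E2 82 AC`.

U+0114: 2-byte form → C4 94.
U+CDD6A: 4-byte form → F3 8D B5 AA.
U+1F51C: 4-byte form → F0 9F 94 9C.
U+37F4A: 4-byte form → F0 B7 BD 8A.
U+2E987: 4-byte form → F0 AE A6 87.
U+1F932: 4-byte form → F0 9F A4 B2.
U+4B9D: 3-byte form → E4 AE 9D.
U+07E9: 2-byte form → DF A9.
Concatenated (27 bytes): C4 94 F3 8D B5 AA F0 9F 94 9C F0 B7 BD 8A F0 AE A6 87 F0 9F A4 B2 E4 AE 9D DF A9.

C4 94 F3 8D B5 AA F0 9F 94 9C F0 B7 BD 8A F0 AE A6 87 F0 9F A4 B2 E4 AE 9D DF A9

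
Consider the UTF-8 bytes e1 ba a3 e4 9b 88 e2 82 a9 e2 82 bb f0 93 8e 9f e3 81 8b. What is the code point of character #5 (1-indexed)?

U+1339F

Offset 0: leading byte 0xE1 = 11100001 → 3-byte char #1 = E1 BA A3.
Offset 3: leading byte 0xE4 = 11100100 → 3-byte char #2 = E4 9B 88.
Offset 6: leading byte 0xE2 = 11100010 → 3-byte char #3 = E2 82 A9.
Offset 9: leading byte 0xE2 = 11100010 → 3-byte char #4 = E2 82 BB.
Offset 12: leading byte 0xF0 = 11110000 → 4-byte char #5 = F0 93 8E 9F.
Leading byte 0xF0 = 11110000 matches 11110xxx → 4-byte sequence.
Byte 1: 0xF0 = 11110000, payload 000 (3 bits).
Byte 2: 0x93 = 10010011 (10xxxxxx ✓), payload 010011.
Byte 3: 0x8E = 10001110 (10xxxxxx ✓), payload 001110.
Byte 4: 0x9F = 10011111 (10xxxxxx ✓), payload 011111.
Concatenate: 000010011001110011111 = 0x1339F (21 bits → U+1339F).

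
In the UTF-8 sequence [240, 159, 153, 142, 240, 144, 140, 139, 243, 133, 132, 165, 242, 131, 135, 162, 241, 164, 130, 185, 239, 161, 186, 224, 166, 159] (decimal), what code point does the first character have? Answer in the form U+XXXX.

U+1F64E

Offset 0: leading byte 0xF0 = 11110000 → 4-byte char #1 = F0 9F 99 8E.
Leading byte 0xF0 = 11110000 matches 11110xxx → 4-byte sequence.
Byte 1: 0xF0 = 11110000, payload 000 (3 bits).
Byte 2: 0x9F = 10011111 (10xxxxxx ✓), payload 011111.
Byte 3: 0x99 = 10011001 (10xxxxxx ✓), payload 011001.
Byte 4: 0x8E = 10001110 (10xxxxxx ✓), payload 001110.
Concatenate: 000011111011001001110 = 0x1F64E (21 bits → U+1F64E).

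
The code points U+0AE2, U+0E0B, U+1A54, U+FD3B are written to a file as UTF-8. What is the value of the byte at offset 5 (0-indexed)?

0x8B

U+0AE2 → 3-byte form E0 AB A2 at offsets 0–2.
U+0E0B → 3-byte form E0 B8 8B at offsets 3–5.
Offset 5 falls in char 2's range; it's byte 3 of E0 B8 8B = 0x8B.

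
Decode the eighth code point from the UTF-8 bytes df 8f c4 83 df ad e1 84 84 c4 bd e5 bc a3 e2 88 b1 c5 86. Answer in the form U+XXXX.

U+0146

Offset 0: leading byte 0xDF = 11011111 → 2-byte char #1 = DF 8F.
Offset 2: leading byte 0xC4 = 11000100 → 2-byte char #2 = C4 83.
Offset 4: leading byte 0xDF = 11011111 → 2-byte char #3 = DF AD.
Offset 6: leading byte 0xE1 = 11100001 → 3-byte char #4 = E1 84 84.
Offset 9: leading byte 0xC4 = 11000100 → 2-byte char #5 = C4 BD.
Offset 11: leading byte 0xE5 = 11100101 → 3-byte char #6 = E5 BC A3.
Offset 14: leading byte 0xE2 = 11100010 → 3-byte char #7 = E2 88 B1.
Offset 17: leading byte 0xC5 = 11000101 → 2-byte char #8 = C5 86.
Leading byte 0xC5 = 11000101 matches 110xxxxx → 2-byte sequence.
Byte 1: 0xC5 = 11000101, payload 00101 (5 bits).
Byte 2: 0x86 = 10000110 (10xxxxxx ✓), payload 000110.
Concatenate: 00101000110 = 0x146 (11 bits → U+0146).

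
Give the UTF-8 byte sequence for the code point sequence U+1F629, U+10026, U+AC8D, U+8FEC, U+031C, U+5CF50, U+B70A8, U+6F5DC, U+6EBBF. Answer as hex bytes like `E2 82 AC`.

U+1F629: 4-byte form → F0 9F 98 A9.
U+10026: 4-byte form → F0 90 80 A6.
U+AC8D: 3-byte form → EA B2 8D.
U+8FEC: 3-byte form → E8 BF AC.
U+031C: 2-byte form → CC 9C.
U+5CF50: 4-byte form → F1 9C BD 90.
U+B70A8: 4-byte form → F2 B7 82 A8.
U+6F5DC: 4-byte form → F1 AF 97 9C.
U+6EBBF: 4-byte form → F1 AE AE BF.
Concatenated (32 bytes): F0 9F 98 A9 F0 90 80 A6 EA B2 8D E8 BF AC CC 9C F1 9C BD 90 F2 B7 82 A8 F1 AF 97 9C F1 AE AE BF.

F0 9F 98 A9 F0 90 80 A6 EA B2 8D E8 BF AC CC 9C F1 9C BD 90 F2 B7 82 A8 F1 AF 97 9C F1 AE AE BF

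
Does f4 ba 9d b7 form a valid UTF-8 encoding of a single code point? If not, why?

invalid (encodes a value above U+10FFFF)

Leading byte 0xF4 = 11110100 → 4-byte form.
Payload = 0x13A777, which exceeds U+10FFFF, the maximum Unicode code point. (Leading bytes F5–FF, or F4 followed by ≥ 0x90, are invalid.)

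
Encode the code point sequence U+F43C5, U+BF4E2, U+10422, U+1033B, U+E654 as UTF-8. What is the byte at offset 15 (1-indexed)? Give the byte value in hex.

0x8C

1-indexed offset 15 is 0-indexed offset 14.
U+F43C5 → 4-byte form F3 B4 8F 85 at offsets 0–3.
U+BF4E2 → 4-byte form F2 BF 93 A2 at offsets 4–7.
U+10422 → 4-byte form F0 90 90 A2 at offsets 8–11.
U+1033B → 4-byte form F0 90 8C BB at offsets 12–15.
Offset 14 falls in char 4's range; it's byte 3 of F0 90 8C BB = 0x8C.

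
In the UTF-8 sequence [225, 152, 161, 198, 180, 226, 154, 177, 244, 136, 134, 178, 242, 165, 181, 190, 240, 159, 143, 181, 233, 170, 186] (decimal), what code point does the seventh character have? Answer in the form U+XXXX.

U+9ABA

Offset 0: leading byte 0xE1 = 11100001 → 3-byte char #1 = E1 98 A1.
Offset 3: leading byte 0xC6 = 11000110 → 2-byte char #2 = C6 B4.
Offset 5: leading byte 0xE2 = 11100010 → 3-byte char #3 = E2 9A B1.
Offset 8: leading byte 0xF4 = 11110100 → 4-byte char #4 = F4 88 86 B2.
Offset 12: leading byte 0xF2 = 11110010 → 4-byte char #5 = F2 A5 B5 BE.
Offset 16: leading byte 0xF0 = 11110000 → 4-byte char #6 = F0 9F 8F B5.
Offset 20: leading byte 0xE9 = 11101001 → 3-byte char #7 = E9 AA BA.
Leading byte 0xE9 = 11101001 matches 1110xxxx → 3-byte sequence.
Byte 1: 0xE9 = 11101001, payload 1001 (4 bits).
Byte 2: 0xAA = 10101010 (10xxxxxx ✓), payload 101010.
Byte 3: 0xBA = 10111010 (10xxxxxx ✓), payload 111010.
Concatenate: 1001101010111010 = 0x9ABA (16 bits → U+9ABA).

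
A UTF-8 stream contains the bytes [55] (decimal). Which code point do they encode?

U+0037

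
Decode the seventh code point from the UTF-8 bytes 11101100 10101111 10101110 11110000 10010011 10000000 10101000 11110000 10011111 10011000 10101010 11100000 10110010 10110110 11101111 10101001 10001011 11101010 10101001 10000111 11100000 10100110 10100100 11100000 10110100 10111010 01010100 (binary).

U+09A4

Offset 0: leading byte 0xEC = 11101100 → 3-byte char #1 = EC AF AE.
Offset 3: leading byte 0xF0 = 11110000 → 4-byte char #2 = F0 93 80 A8.
Offset 7: leading byte 0xF0 = 11110000 → 4-byte char #3 = F0 9F 98 AA.
Offset 11: leading byte 0xE0 = 11100000 → 3-byte char #4 = E0 B2 B6.
Offset 14: leading byte 0xEF = 11101111 → 3-byte char #5 = EF A9 8B.
Offset 17: leading byte 0xEA = 11101010 → 3-byte char #6 = EA A9 87.
Offset 20: leading byte 0xE0 = 11100000 → 3-byte char #7 = E0 A6 A4.
Leading byte 0xE0 = 11100000 matches 1110xxxx → 3-byte sequence.
Byte 1: 0xE0 = 11100000, payload 0000 (4 bits).
Byte 2: 0xA6 = 10100110 (10xxxxxx ✓), payload 100110.
Byte 3: 0xA4 = 10100100 (10xxxxxx ✓), payload 100100.
Concatenate: 0000100110100100 = 0x9A4 (16 bits → U+09A4).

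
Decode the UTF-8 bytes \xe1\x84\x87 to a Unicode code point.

U+1107

Leading byte 0xE1 = 11100001 matches 1110xxxx → 3-byte sequence.
Byte 1: 0xE1 = 11100001, payload 0001 (4 bits).
Byte 2: 0x84 = 10000100 (10xxxxxx ✓), payload 000100.
Byte 3: 0x87 = 10000111 (10xxxxxx ✓), payload 000111.
Concatenate: 0001000100000111 = 0x1107 (16 bits → U+1107).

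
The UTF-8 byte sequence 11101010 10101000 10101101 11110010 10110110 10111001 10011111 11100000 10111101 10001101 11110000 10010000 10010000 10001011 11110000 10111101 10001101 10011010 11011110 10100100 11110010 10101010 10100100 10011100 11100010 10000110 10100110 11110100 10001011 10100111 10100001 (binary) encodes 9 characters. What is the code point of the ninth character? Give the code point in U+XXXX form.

U+10B9E1

Offset 0: leading byte 0xEA = 11101010 → 3-byte char #1 = EA A8 AD.
Offset 3: leading byte 0xF2 = 11110010 → 4-byte char #2 = F2 B6 B9 9F.
Offset 7: leading byte 0xE0 = 11100000 → 3-byte char #3 = E0 BD 8D.
Offset 10: leading byte 0xF0 = 11110000 → 4-byte char #4 = F0 90 90 8B.
Offset 14: leading byte 0xF0 = 11110000 → 4-byte char #5 = F0 BD 8D 9A.
Offset 18: leading byte 0xDE = 11011110 → 2-byte char #6 = DE A4.
Offset 20: leading byte 0xF2 = 11110010 → 4-byte char #7 = F2 AA A4 9C.
Offset 24: leading byte 0xE2 = 11100010 → 3-byte char #8 = E2 86 A6.
Offset 27: leading byte 0xF4 = 11110100 → 4-byte char #9 = F4 8B A7 A1.
Leading byte 0xF4 = 11110100 matches 11110xxx → 4-byte sequence.
Byte 1: 0xF4 = 11110100, payload 100 (3 bits).
Byte 2: 0x8B = 10001011 (10xxxxxx ✓), payload 001011.
Byte 3: 0xA7 = 10100111 (10xxxxxx ✓), payload 100111.
Byte 4: 0xA1 = 10100001 (10xxxxxx ✓), payload 100001.
Concatenate: 100001011100111100001 = 0x10B9E1 (21 bits → U+10B9E1).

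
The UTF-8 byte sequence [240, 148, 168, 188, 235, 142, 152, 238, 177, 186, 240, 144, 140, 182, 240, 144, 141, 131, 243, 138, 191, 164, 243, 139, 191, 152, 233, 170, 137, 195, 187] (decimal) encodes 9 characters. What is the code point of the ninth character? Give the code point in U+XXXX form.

U+00FB

Offset 0: leading byte 0xF0 = 11110000 → 4-byte char #1 = F0 94 A8 BC.
Offset 4: leading byte 0xEB = 11101011 → 3-byte char #2 = EB 8E 98.
Offset 7: leading byte 0xEE = 11101110 → 3-byte char #3 = EE B1 BA.
Offset 10: leading byte 0xF0 = 11110000 → 4-byte char #4 = F0 90 8C B6.
Offset 14: leading byte 0xF0 = 11110000 → 4-byte char #5 = F0 90 8D 83.
Offset 18: leading byte 0xF3 = 11110011 → 4-byte char #6 = F3 8A BF A4.
Offset 22: leading byte 0xF3 = 11110011 → 4-byte char #7 = F3 8B BF 98.
Offset 26: leading byte 0xE9 = 11101001 → 3-byte char #8 = E9 AA 89.
Offset 29: leading byte 0xC3 = 11000011 → 2-byte char #9 = C3 BB.
Leading byte 0xC3 = 11000011 matches 110xxxxx → 2-byte sequence.
Byte 1: 0xC3 = 11000011, payload 00011 (5 bits).
Byte 2: 0xBB = 10111011 (10xxxxxx ✓), payload 111011.
Concatenate: 00011111011 = 0xFB (11 bits → U+00FB).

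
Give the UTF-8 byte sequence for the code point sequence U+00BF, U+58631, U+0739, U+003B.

C2 BF F1 98 98 B1 DC B9 3B

U+00BF: 2-byte form → C2 BF.
U+58631: 4-byte form → F1 98 98 B1.
U+0739: 2-byte form → DC B9.
U+003B: 1-byte form → 3B.
Concatenated (9 bytes): C2 BF F1 98 98 B1 DC B9 3B.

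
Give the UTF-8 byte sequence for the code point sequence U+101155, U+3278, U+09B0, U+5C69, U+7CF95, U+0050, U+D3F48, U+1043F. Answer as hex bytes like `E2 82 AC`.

U+101155: 4-byte form → F4 81 85 95.
U+3278: 3-byte form → E3 89 B8.
U+09B0: 3-byte form → E0 A6 B0.
U+5C69: 3-byte form → E5 B1 A9.
U+7CF95: 4-byte form → F1 BC BE 95.
U+0050: 1-byte form → 50.
U+D3F48: 4-byte form → F3 93 BD 88.
U+1043F: 4-byte form → F0 90 90 BF.
Concatenated (26 bytes): F4 81 85 95 E3 89 B8 E0 A6 B0 E5 B1 A9 F1 BC BE 95 50 F3 93 BD 88 F0 90 90 BF.

F4 81 85 95 E3 89 B8 E0 A6 B0 E5 B1 A9 F1 BC BE 95 50 F3 93 BD 88 F0 90 90 BF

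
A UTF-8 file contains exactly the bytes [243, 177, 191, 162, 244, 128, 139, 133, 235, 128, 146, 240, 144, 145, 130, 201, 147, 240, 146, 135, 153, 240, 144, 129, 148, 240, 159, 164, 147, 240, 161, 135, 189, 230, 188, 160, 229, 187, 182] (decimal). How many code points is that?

Byte at offset 0: 0xF3 = 11110011 → 4-byte char (#1). Advance 4.
Byte at offset 4: 0xF4 = 11110100 → 4-byte char (#2). Advance 4.
Byte at offset 8: 0xEB = 11101011 → 3-byte char (#3). Advance 3.
Byte at offset 11: 0xF0 = 11110000 → 4-byte char (#4). Advance 4.
Byte at offset 15: 0xC9 = 11001001 → 2-byte char (#5). Advance 2.
Byte at offset 17: 0xF0 = 11110000 → 4-byte char (#6). Advance 4.
Byte at offset 21: 0xF0 = 11110000 → 4-byte char (#7). Advance 4.
Byte at offset 25: 0xF0 = 11110000 → 4-byte char (#8). Advance 4.
Byte at offset 29: 0xF0 = 11110000 → 4-byte char (#9). Advance 4.
Byte at offset 33: 0xE6 = 11100110 → 3-byte char (#10). Advance 3.
Byte at offset 36: 0xE5 = 11100101 → 3-byte char (#11). Advance 3.
Reached end at offset 39 after 11 code points.

11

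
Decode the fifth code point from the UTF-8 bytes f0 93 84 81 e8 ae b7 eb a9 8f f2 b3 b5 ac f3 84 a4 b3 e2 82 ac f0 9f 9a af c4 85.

Offset 0: leading byte 0xF0 = 11110000 → 4-byte char #1 = F0 93 84 81.
Offset 4: leading byte 0xE8 = 11101000 → 3-byte char #2 = E8 AE B7.
Offset 7: leading byte 0xEB = 11101011 → 3-byte char #3 = EB A9 8F.
Offset 10: leading byte 0xF2 = 11110010 → 4-byte char #4 = F2 B3 B5 AC.
Offset 14: leading byte 0xF3 = 11110011 → 4-byte char #5 = F3 84 A4 B3.
Leading byte 0xF3 = 11110011 matches 11110xxx → 4-byte sequence.
Byte 1: 0xF3 = 11110011, payload 011 (3 bits).
Byte 2: 0x84 = 10000100 (10xxxxxx ✓), payload 000100.
Byte 3: 0xA4 = 10100100 (10xxxxxx ✓), payload 100100.
Byte 4: 0xB3 = 10110011 (10xxxxxx ✓), payload 110011.
Concatenate: 011000100100100110011 = 0xC4933 (21 bits → U+C4933).

U+C4933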